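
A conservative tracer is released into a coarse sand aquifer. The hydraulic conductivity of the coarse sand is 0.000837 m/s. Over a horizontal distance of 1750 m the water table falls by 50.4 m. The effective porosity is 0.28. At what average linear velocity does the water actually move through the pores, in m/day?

7.44

Convert K: 0.000837 m/s × 86400 = 72.32 m/day.
Hydraulic gradient i = Δh / L = 50.4 / 1750 = 0.02880.
Darcy flux q = K · i = 72.32 × 0.02880 = 2.083 m/day.
Seepage velocity v = q / n_e = 2.083 / 0.28 = 7.438 m/day.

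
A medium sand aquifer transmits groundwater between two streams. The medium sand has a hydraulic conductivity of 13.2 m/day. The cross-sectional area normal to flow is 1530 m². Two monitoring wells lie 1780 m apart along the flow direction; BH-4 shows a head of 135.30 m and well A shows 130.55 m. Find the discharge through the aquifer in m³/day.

53.9

Hydraulic gradient i = (135.30 − 130.55) / 1780 = 4.75 / 1780 = 0.002669.
Darcy's law: Q = K · A · i = 13.20 × 1530 × 0.002669 = 53.89 m³/day.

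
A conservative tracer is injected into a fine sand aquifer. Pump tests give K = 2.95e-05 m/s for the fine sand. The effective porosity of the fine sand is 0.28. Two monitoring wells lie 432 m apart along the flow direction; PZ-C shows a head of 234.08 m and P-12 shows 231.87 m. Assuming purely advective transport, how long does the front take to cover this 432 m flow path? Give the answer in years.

Convert K: 2.95e-05 m/s × 86400 = 2.549 m/day.
Hydraulic gradient i = (234.08 − 231.87) / 432 = 2.21 / 432 = 0.005116.
Darcy flux q = K · i = 2.549 × 0.005116 = 0.01304 m/day.
Seepage velocity v = q / n_e = 0.01304 / 0.28 = 0.04657 m/day.
Travel time t = L / v = 432 / 0.04657 = 9277 days = 25.40 years.

25.4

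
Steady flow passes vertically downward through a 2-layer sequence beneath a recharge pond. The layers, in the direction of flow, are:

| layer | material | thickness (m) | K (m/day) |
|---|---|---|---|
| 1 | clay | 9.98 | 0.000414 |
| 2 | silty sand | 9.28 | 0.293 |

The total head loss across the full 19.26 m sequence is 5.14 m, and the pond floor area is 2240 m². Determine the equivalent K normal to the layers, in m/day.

Flow is perpendicular to layering, so the layers act in series and the equivalent K is the thickness-weighted harmonic mean.
Total thickness L = 9.98 + 9.28 = 19.26 m.
Σ(b_i/K_i) = 9.98/0.000414 + 9.28/0.293 = 24138 d.
K_eq = L / Σ(b_i/K_i) = 19.26 / 24138 = 0.0007979 m/day.

0.000798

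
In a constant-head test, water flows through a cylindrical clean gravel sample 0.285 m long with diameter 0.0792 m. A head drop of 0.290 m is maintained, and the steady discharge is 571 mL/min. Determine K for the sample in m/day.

164

Cross-sectional area A = π·(d/2)² = π × (0.0792/2)² = 0.004927 m².
Convert discharge: 571 mL/min = 9.517e-06 m³/s.
Darcy's law rearranged: K = Q·L / (A·Δh) = 9.517e-06 × 0.285 / (0.004927 × 0.290) = 0.001898 m/s = 164.0 m/day.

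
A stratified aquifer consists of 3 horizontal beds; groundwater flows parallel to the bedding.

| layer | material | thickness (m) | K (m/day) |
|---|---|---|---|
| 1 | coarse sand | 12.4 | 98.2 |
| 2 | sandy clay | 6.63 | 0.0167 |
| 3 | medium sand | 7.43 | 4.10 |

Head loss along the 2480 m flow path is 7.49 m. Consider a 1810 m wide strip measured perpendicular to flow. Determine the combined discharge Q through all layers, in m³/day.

6820

Flow is parallel to layering, so each bed carries its own Darcy discharge and the transmissivities add.
Σ(K_i·b_i) = 98.2×12.4 + 0.0167×6.63 + 4.10×7.43 = 1248 m²/day.
Hydraulic gradient i = Δh / L = 7.49 / 2480 = 0.003020.
Q = Σ(K_i·b_i) · W · i = 1248 × 1810 × 0.003020 = 6824 m³/day.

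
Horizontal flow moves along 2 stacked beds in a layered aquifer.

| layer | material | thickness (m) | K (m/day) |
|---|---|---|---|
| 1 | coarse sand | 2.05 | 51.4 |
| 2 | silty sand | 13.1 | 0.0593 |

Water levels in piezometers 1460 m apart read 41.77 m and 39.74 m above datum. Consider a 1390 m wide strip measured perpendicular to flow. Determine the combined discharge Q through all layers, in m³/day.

205

Flow is parallel to layering, so each bed carries its own Darcy discharge and the transmissivities add.
Σ(K_i·b_i) = 51.4×2.05 + 0.0593×13.1 = 106.1 m²/day.
Hydraulic gradient i = (41.77 − 39.74) / 1460 = 2.03 / 1460 = 0.001390.
Q = Σ(K_i·b_i) · W · i = 106.1 × 1390 × 0.001390 = 205.1 m³/day.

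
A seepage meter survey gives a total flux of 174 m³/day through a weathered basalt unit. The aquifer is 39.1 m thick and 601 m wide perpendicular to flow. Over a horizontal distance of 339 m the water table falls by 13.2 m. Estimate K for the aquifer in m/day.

Cross-sectional area A = 601 × 39.1 = 23499 m².
Hydraulic gradient i = Δh / L = 13.2 / 339 = 0.03894.
From Q = K·A·i, K = Q / (A·i) = 174 / (23499 × 0.03894) = 0.1902 m/day.

0.190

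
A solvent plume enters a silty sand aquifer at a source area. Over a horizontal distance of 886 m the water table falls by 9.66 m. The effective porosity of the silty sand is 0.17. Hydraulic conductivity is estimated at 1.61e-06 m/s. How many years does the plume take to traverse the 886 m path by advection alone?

Convert K: 1.61e-06 m/s × 86400 = 0.1391 m/day.
Hydraulic gradient i = Δh / L = 9.66 / 886 = 0.01090.
Darcy flux q = K · i = 0.1391 × 0.01090 = 0.001517 m/day.
Seepage velocity v = q / n_e = 0.001517 / 0.17 = 0.008921 m/day.
Travel time t = L / v = 886 / 0.008921 = 99312 days = 271.9 years.

272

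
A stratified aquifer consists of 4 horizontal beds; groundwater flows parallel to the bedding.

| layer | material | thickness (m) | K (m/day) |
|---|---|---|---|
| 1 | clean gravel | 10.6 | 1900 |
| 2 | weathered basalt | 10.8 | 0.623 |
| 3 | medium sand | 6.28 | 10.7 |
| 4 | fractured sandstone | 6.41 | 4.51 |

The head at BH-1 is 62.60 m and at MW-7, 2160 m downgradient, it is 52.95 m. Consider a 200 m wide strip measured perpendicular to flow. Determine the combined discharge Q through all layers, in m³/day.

18100

Flow is parallel to layering, so each bed carries its own Darcy discharge and the transmissivities add.
Σ(K_i·b_i) = 1900×10.6 + 0.623×10.8 + 10.7×6.28 + 4.51×6.41 = 20243 m²/day.
Hydraulic gradient i = (62.60 − 52.95) / 2160 = 9.65 / 2160 = 0.004468.
Q = Σ(K_i·b_i) · W · i = 20243 × 200 × 0.004468 = 18087 m³/day.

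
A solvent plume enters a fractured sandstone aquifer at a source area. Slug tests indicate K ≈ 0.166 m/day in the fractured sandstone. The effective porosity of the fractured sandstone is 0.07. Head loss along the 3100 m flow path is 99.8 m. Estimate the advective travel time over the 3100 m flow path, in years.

Hydraulic gradient i = Δh / L = 99.8 / 3100 = 0.03219.
Darcy flux q = K · i = 0.1660 × 0.03219 = 0.005344 m/day.
Seepage velocity v = q / n_e = 0.005344 / 0.07 = 0.07634 m/day.
Travel time t = L / v = 3100 / 0.07634 = 40605 days = 111.2 years.

111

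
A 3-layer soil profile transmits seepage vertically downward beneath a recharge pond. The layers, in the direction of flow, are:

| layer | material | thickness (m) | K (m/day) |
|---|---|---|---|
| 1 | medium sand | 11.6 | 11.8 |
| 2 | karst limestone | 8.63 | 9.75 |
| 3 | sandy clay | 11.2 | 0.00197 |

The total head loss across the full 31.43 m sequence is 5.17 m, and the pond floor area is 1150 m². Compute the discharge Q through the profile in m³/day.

1.05

Flow is perpendicular to layering, so the layers act in series and the equivalent K is the thickness-weighted harmonic mean.
Total thickness L = 11.6 + 8.63 + 11.2 = 31.43 m.
Σ(b_i/K_i) = 11.6/11.8 + 8.63/9.75 + 11.2/0.00197 = 5687 d.
K_eq = L / Σ(b_i/K_i) = 31.43 / 5687 = 0.005526 m/day.
Q = K_eq · A · (Δh/L) = 0.005526 × 1150 × (5.17/31.43) = 1.045 m³/day.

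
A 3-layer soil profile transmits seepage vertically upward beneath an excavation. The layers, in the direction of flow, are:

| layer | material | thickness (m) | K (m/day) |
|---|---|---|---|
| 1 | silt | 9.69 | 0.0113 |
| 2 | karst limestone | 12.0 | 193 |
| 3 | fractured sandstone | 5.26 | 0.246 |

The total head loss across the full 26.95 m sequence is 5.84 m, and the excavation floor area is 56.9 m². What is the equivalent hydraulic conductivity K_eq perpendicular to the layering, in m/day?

0.0307

Flow is perpendicular to layering, so the layers act in series and the equivalent K is the thickness-weighted harmonic mean.
Total thickness L = 9.69 + 12.0 + 5.26 = 26.95 m.
Σ(b_i/K_i) = 9.69/0.0113 + 12.0/193 + 5.26/0.246 = 879.0 d.
K_eq = L / Σ(b_i/K_i) = 26.95 / 879.0 = 0.03066 m/day.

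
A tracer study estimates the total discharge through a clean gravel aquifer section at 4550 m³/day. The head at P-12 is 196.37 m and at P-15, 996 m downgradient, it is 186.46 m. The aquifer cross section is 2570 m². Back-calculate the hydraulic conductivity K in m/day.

Hydraulic gradient i = (196.37 − 186.46) / 996 = 9.91 / 996 = 0.009950.
From Q = K·A·i, K = Q / (A·i) = 4550 / (2570 × 0.009950) = 177.9 m/day.

178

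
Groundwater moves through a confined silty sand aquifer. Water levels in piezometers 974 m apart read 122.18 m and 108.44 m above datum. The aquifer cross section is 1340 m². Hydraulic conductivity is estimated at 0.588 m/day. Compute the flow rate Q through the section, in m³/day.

11.1

Hydraulic gradient i = (122.18 − 108.44) / 974 = 13.74 / 974 = 0.01411.
Darcy's law: Q = K · A · i = 0.5880 × 1340 × 0.01411 = 11.12 m³/day.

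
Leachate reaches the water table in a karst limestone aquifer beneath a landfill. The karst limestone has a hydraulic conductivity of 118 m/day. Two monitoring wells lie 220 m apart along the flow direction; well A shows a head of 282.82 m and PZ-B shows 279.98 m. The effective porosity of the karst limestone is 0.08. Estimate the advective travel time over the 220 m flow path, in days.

Hydraulic gradient i = (282.82 − 279.98) / 220 = 2.84 / 220 = 0.01291.
Darcy flux q = K · i = 118.0 × 0.01291 = 1.523 m/day.
Seepage velocity v = q / n_e = 1.523 / 0.08 = 19.04 m/day.
Travel time t = L / v = 220 / 19.04 = 11.55 days.

11.6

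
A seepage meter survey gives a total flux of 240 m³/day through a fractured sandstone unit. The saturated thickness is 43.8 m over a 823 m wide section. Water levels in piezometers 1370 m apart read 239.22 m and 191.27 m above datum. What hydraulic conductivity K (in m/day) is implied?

0.190

Cross-sectional area A = 823 × 43.8 = 36047 m².
Hydraulic gradient i = (239.22 − 191.27) / 1370 = 47.95 / 1370 = 0.03500.
From Q = K·A·i, K = Q / (A·i) = 240 / (36047 × 0.03500) = 0.1902 m/day.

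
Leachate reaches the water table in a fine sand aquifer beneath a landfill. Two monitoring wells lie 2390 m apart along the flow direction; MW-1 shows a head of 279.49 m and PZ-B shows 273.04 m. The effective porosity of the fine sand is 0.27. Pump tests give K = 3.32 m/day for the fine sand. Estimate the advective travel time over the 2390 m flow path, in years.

197

Hydraulic gradient i = (279.49 − 273.04) / 2390 = 6.45 / 2390 = 0.002699.
Darcy flux q = K · i = 3.320 × 0.002699 = 0.008960 m/day.
Seepage velocity v = q / n_e = 0.008960 / 0.27 = 0.03318 m/day.
Travel time t = L / v = 2390 / 0.03318 = 72021 days = 197.2 years.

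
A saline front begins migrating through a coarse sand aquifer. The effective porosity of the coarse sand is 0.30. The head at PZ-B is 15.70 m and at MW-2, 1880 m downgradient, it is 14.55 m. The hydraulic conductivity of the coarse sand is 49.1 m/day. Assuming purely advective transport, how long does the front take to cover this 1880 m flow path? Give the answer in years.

Hydraulic gradient i = (15.70 − 14.55) / 1880 = 1.15 / 1880 = 0.0006117.
Darcy flux q = K · i = 49.10 × 0.0006117 = 0.03003 m/day.
Seepage velocity v = q / n_e = 0.03003 / 0.30 = 0.1001 m/day.
Travel time t = L / v = 1880 / 0.1001 = 18778 days = 51.41 years.

51.4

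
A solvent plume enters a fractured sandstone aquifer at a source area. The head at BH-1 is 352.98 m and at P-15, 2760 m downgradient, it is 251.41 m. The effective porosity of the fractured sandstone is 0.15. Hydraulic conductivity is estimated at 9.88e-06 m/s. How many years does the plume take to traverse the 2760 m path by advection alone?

Convert K: 9.88e-06 m/s × 86400 = 0.8536 m/day.
Hydraulic gradient i = (352.98 − 251.41) / 2760 = 101.57 / 2760 = 0.03680.
Darcy flux q = K · i = 0.8536 × 0.03680 = 0.03141 m/day.
Seepage velocity v = q / n_e = 0.03141 / 0.15 = 0.2094 m/day.
Travel time t = L / v = 2760 / 0.2094 = 13179 days = 36.08 years.

36.1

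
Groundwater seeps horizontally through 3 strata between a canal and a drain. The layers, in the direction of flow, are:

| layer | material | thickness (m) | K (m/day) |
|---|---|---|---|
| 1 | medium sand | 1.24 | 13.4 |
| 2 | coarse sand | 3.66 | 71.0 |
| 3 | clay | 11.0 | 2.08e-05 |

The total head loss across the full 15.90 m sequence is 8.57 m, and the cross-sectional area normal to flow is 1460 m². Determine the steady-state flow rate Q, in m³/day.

0.0237

Flow is perpendicular to layering, so the layers act in series and the equivalent K is the thickness-weighted harmonic mean.
Total thickness L = 1.24 + 3.66 + 11.0 = 15.90 m.
Σ(b_i/K_i) = 1.24/13.4 + 3.66/71.0 + 11.0/2.08e-05 = 5.288e+05 d.
K_eq = L / Σ(b_i/K_i) = 15.90 / 5.288e+05 = 3.007e-05 m/day.
Q = K_eq · A · (Δh/L) = 3.007e-05 × 1460 × (8.57/15.90) = 0.02366 m³/day.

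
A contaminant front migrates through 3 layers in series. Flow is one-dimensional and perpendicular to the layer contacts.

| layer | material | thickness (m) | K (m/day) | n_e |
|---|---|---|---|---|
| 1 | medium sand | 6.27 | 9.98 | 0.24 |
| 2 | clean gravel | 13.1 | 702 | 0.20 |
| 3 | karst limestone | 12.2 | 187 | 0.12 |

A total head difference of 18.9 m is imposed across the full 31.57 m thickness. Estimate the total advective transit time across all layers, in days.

With flow normal to the layers, continuity requires the same specific discharge q through every layer.
Σ(b_i/K_i) = 6.27/9.98 + 13.1/702 + 12.2/187 = 0.7122 d.
q = Δh / Σ(b_i/K_i) = 18.9 / 0.7122 = 26.54 m/day.
In each layer the seepage velocity is v_i = q/n_i, so the layer transit time is t_i = b_i·n_i / q:
  layer 1 (medium sand): t_1 = 6.27 × 0.24 / 26.54 = 0.05670 d
  layer 2 (clean gravel): t_2 = 13.1 × 0.20 / 26.54 = 0.09872 d
  layer 3 (karst limestone): t_3 = 12.2 × 0.12 / 26.54 = 0.05516 d
Total t = Σ t_i = 0.2106 days.

0.211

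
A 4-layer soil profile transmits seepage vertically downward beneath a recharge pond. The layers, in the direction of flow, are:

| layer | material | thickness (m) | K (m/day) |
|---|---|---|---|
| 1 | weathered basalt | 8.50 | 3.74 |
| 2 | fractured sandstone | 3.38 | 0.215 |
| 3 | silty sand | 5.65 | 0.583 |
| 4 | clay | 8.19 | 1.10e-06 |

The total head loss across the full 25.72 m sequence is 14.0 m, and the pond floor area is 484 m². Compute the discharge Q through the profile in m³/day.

Flow is perpendicular to layering, so the layers act in series and the equivalent K is the thickness-weighted harmonic mean.
Total thickness L = 8.50 + 3.38 + 5.65 + 8.19 = 25.72 m.
Σ(b_i/K_i) = 8.50/3.74 + 3.38/0.215 + 5.65/0.583 + 8.19/1.10e-06 = 7.445e+06 d.
K_eq = L / Σ(b_i/K_i) = 25.72 / 7.445e+06 = 3.454e-06 m/day.
Q = K_eq · A · (Δh/L) = 3.454e-06 × 484 × (14.0/25.72) = 0.0009101 m³/day.

0.000910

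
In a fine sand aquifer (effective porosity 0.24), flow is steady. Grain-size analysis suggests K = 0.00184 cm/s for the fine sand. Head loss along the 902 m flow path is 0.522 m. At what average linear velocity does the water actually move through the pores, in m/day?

0.00383

Convert K: 0.00184 cm/s × 864 = 1.590 m/day.
Hydraulic gradient i = Δh / L = 0.522 / 902 = 0.0005787.
Darcy flux q = K · i = 1.590 × 0.0005787 = 0.0009200 m/day.
Seepage velocity v = q / n_e = 0.0009200 / 0.24 = 0.003833 m/day.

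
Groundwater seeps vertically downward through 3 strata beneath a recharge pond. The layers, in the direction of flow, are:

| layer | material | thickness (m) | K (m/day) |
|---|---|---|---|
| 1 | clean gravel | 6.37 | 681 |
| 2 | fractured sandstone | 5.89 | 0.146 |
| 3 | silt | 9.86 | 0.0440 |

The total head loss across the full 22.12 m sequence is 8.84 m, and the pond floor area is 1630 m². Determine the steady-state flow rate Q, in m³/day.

54.5

Flow is perpendicular to layering, so the layers act in series and the equivalent K is the thickness-weighted harmonic mean.
Total thickness L = 6.37 + 5.89 + 9.86 = 22.12 m.
Σ(b_i/K_i) = 6.37/681 + 5.89/0.146 + 9.86/0.0440 = 264.4 d.
K_eq = L / Σ(b_i/K_i) = 22.12 / 264.4 = 0.08365 m/day.
Q = K_eq · A · (Δh/L) = 0.08365 × 1630 × (8.84/22.12) = 54.49 m³/day.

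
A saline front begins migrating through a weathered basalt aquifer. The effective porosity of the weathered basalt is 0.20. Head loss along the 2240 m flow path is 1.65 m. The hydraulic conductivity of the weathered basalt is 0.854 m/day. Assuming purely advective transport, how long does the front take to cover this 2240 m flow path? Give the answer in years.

1950

Hydraulic gradient i = Δh / L = 1.65 / 2240 = 0.0007366.
Darcy flux q = K · i = 0.8540 × 0.0007366 = 0.0006291 m/day.
Seepage velocity v = q / n_e = 0.0006291 / 0.20 = 0.003145 m/day.
Travel time t = L / v = 2240 / 0.003145 = 7.122e+05 days = 1950 years.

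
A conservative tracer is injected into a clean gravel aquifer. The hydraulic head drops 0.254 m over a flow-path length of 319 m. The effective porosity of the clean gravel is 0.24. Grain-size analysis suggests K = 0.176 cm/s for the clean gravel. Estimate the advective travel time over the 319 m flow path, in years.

Convert K: 0.176 cm/s × 864 = 152.1 m/day.
Hydraulic gradient i = Δh / L = 0.254 / 319 = 0.0007962.
Darcy flux q = K · i = 152.1 × 0.0007962 = 0.1211 m/day.
Seepage velocity v = q / n_e = 0.1211 / 0.24 = 0.5045 m/day.
Travel time t = L / v = 319 / 0.5045 = 632.3 days = 1.731 years.

1.73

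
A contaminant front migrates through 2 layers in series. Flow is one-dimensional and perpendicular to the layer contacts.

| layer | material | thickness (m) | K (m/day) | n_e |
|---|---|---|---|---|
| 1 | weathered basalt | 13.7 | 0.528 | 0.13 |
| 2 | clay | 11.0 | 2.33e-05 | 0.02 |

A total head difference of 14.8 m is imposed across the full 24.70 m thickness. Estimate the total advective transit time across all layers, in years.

With flow normal to the layers, continuity requires the same specific discharge q through every layer.
Σ(b_i/K_i) = 13.7/0.528 + 11.0/2.33e-05 = 4.721e+05 d.
q = Δh / Σ(b_i/K_i) = 14.8 / 4.721e+05 = 3.135e-05 m/day.
In each layer the seepage velocity is v_i = q/n_i, so the layer transit time is t_i = b_i·n_i / q:
  layer 1 (weathered basalt): t_1 = 13.7 × 0.13 / 3.135e-05 = 56815 d
  layer 2 (clay): t_2 = 11.0 × 0.02 / 3.135e-05 = 7018 d
Total t = Σ t_i = 63833 days = 174.8 years.

175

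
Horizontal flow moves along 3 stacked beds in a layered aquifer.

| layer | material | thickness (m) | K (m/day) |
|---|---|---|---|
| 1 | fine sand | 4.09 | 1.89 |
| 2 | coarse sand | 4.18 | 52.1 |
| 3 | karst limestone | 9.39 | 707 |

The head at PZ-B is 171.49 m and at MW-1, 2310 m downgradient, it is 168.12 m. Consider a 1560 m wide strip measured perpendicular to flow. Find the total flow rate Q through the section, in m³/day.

15600

Flow is parallel to layering, so each bed carries its own Darcy discharge and the transmissivities add.
Σ(K_i·b_i) = 1.89×4.09 + 52.1×4.18 + 707×9.39 = 6864 m²/day.
Hydraulic gradient i = (171.49 − 168.12) / 2310 = 3.37 / 2310 = 0.001459.
Q = Σ(K_i·b_i) · W · i = 6864 × 1560 × 0.001459 = 15622 m³/day.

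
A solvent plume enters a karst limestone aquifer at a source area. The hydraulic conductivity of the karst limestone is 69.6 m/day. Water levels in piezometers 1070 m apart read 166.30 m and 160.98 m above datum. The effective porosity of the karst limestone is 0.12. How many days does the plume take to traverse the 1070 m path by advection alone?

Hydraulic gradient i = (166.30 − 160.98) / 1070 = 5.32 / 1070 = 0.004972.
Darcy flux q = K · i = 69.60 × 0.004972 = 0.3460 m/day.
Seepage velocity v = q / n_e = 0.3460 / 0.12 = 2.884 m/day.
Travel time t = L / v = 1070 / 2.884 = 371.0 days.

371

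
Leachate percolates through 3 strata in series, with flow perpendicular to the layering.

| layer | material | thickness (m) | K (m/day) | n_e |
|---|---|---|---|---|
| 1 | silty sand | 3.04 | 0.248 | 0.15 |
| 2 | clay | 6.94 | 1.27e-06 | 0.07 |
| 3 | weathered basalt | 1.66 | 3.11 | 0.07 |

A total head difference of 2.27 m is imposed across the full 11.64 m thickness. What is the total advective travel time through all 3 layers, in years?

6970

With flow normal to the layers, continuity requires the same specific discharge q through every layer.
Σ(b_i/K_i) = 3.04/0.248 + 6.94/1.27e-06 + 1.66/3.11 = 5.465e+06 d.
q = Δh / Σ(b_i/K_i) = 2.27 / 5.465e+06 = 4.154e-07 m/day.
In each layer the seepage velocity is v_i = q/n_i, so the layer transit time is t_i = b_i·n_i / q:
  layer 1 (silty sand): t_1 = 3.04 × 0.15 / 4.154e-07 = 1.098e+06 d
  layer 2 (clay): t_2 = 6.94 × 0.07 / 4.154e-07 = 1.169e+06 d
  layer 3 (weathered basalt): t_3 = 1.66 × 0.07 / 4.154e-07 = 2.797e+05 d
Total t = Σ t_i = 2.547e+06 days = 6973 years.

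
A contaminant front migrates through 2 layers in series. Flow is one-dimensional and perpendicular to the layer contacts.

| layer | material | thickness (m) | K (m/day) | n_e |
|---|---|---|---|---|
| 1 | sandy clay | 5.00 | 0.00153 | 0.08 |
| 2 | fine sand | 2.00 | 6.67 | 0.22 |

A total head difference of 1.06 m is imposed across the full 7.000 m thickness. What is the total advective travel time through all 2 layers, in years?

7.09

With flow normal to the layers, continuity requires the same specific discharge q through every layer.
Σ(b_i/K_i) = 5.00/0.00153 + 2.00/6.67 = 3268 d.
q = Δh / Σ(b_i/K_i) = 1.06 / 3268 = 0.0003243 m/day.
In each layer the seepage velocity is v_i = q/n_i, so the layer transit time is t_i = b_i·n_i / q:
  layer 1 (sandy clay): t_1 = 5.00 × 0.08 / 0.0003243 = 1233 d
  layer 2 (fine sand): t_2 = 2.00 × 0.22 / 0.0003243 = 1357 d
Total t = Σ t_i = 2590 days = 7.091 years.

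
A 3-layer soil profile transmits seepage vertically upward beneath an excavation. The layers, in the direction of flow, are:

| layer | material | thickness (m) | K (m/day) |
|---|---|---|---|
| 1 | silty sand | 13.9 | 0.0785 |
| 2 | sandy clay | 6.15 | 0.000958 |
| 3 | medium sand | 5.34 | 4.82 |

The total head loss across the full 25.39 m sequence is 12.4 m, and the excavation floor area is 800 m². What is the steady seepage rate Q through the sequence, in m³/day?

1.50

Flow is perpendicular to layering, so the layers act in series and the equivalent K is the thickness-weighted harmonic mean.
Total thickness L = 13.9 + 6.15 + 5.34 = 25.39 m.
Σ(b_i/K_i) = 13.9/0.0785 + 6.15/0.000958 + 5.34/4.82 = 6598 d.
K_eq = L / Σ(b_i/K_i) = 25.39 / 6598 = 0.003848 m/day.
Q = K_eq · A · (Δh/L) = 0.003848 × 800 × (12.4/25.39) = 1.504 m³/day.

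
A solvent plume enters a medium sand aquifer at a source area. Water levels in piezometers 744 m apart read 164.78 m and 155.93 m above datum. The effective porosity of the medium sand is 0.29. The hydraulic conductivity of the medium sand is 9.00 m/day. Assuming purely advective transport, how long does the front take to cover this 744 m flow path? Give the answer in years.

Hydraulic gradient i = (164.78 − 155.93) / 744 = 8.85 / 744 = 0.01190.
Darcy flux q = K · i = 9.000 × 0.01190 = 0.1071 m/day.
Seepage velocity v = q / n_e = 0.1071 / 0.29 = 0.3692 m/day.
Travel time t = L / v = 744 / 0.3692 = 2015 days = 5.518 years.

5.52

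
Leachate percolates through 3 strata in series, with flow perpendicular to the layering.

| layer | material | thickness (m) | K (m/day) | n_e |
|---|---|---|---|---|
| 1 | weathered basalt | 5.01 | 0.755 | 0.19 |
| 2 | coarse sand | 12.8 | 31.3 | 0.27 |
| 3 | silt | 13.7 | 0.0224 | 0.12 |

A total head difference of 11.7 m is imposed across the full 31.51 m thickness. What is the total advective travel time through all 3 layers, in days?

320

With flow normal to the layers, continuity requires the same specific discharge q through every layer.
Σ(b_i/K_i) = 5.01/0.755 + 12.8/31.3 + 13.7/0.0224 = 618.7 d.
q = Δh / Σ(b_i/K_i) = 11.7 / 618.7 = 0.01891 m/day.
In each layer the seepage velocity is v_i = q/n_i, so the layer transit time is t_i = b_i·n_i / q:
  layer 1 (weathered basalt): t_1 = 5.01 × 0.19 / 0.01891 = 50.33 d
  layer 2 (coarse sand): t_2 = 12.8 × 0.27 / 0.01891 = 182.7 d
  layer 3 (silt): t_3 = 13.7 × 0.12 / 0.01891 = 86.93 d
Total t = Σ t_i = 320.0 days.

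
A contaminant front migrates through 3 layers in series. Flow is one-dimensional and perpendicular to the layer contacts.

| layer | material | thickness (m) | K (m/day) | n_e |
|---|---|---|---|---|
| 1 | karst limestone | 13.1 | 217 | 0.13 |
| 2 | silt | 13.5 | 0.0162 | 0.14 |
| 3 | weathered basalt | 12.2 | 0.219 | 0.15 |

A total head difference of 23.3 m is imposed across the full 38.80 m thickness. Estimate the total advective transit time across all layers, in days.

With flow normal to the layers, continuity requires the same specific discharge q through every layer.
Σ(b_i/K_i) = 13.1/217 + 13.5/0.0162 + 12.2/0.219 = 889.1 d.
q = Δh / Σ(b_i/K_i) = 23.3 / 889.1 = 0.02621 m/day.
In each layer the seepage velocity is v_i = q/n_i, so the layer transit time is t_i = b_i·n_i / q:
  layer 1 (karst limestone): t_1 = 13.1 × 0.13 / 0.02621 = 64.98 d
  layer 2 (silt): t_2 = 13.5 × 0.14 / 0.02621 = 72.12 d
  layer 3 (weathered basalt): t_3 = 12.2 × 0.15 / 0.02621 = 69.83 d
Total t = Σ t_i = 206.9 days.

207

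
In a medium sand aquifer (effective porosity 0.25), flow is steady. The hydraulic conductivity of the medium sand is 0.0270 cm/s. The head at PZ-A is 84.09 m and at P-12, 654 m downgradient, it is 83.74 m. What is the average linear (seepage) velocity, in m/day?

0.0499

Convert K: 0.0270 cm/s × 864 = 23.33 m/day.
Hydraulic gradient i = (84.09 − 83.74) / 654 = 0.35 / 654 = 0.0005352.
Darcy flux q = K · i = 23.33 × 0.0005352 = 0.01248 m/day.
Seepage velocity v = q / n_e = 0.01248 / 0.25 = 0.04994 m/day.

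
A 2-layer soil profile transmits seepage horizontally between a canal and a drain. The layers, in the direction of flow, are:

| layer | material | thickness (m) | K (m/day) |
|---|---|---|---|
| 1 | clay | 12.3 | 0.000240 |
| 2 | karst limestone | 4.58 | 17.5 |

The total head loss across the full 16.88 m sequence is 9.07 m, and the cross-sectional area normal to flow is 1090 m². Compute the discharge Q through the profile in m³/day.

Flow is perpendicular to layering, so the layers act in series and the equivalent K is the thickness-weighted harmonic mean.
Total thickness L = 12.3 + 4.58 = 16.88 m.
Σ(b_i/K_i) = 12.3/0.000240 + 4.58/17.5 = 51250 d.
K_eq = L / Σ(b_i/K_i) = 16.88 / 51250 = 0.0003294 m/day.
Q = K_eq · A · (Δh/L) = 0.0003294 × 1090 × (9.07/16.88) = 0.1929 m³/day.

0.193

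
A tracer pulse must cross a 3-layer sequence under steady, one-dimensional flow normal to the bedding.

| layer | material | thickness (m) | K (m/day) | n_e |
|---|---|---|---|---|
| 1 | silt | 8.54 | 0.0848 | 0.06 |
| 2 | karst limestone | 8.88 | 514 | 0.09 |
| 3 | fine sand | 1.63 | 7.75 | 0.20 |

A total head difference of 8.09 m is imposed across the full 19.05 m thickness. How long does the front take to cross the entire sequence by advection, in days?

With flow normal to the layers, continuity requires the same specific discharge q through every layer.
Σ(b_i/K_i) = 8.54/0.0848 + 8.88/514 + 1.63/7.75 = 100.9 d.
q = Δh / Σ(b_i/K_i) = 8.09 / 100.9 = 0.08015 m/day.
In each layer the seepage velocity is v_i = q/n_i, so the layer transit time is t_i = b_i·n_i / q:
  layer 1 (silt): t_1 = 8.54 × 0.06 / 0.08015 = 6.393 d
  layer 2 (karst limestone): t_2 = 8.88 × 0.09 / 0.08015 = 9.971 d
  layer 3 (fine sand): t_3 = 1.63 × 0.20 / 0.08015 = 4.067 d
Total t = Σ t_i = 20.43 days.

20.4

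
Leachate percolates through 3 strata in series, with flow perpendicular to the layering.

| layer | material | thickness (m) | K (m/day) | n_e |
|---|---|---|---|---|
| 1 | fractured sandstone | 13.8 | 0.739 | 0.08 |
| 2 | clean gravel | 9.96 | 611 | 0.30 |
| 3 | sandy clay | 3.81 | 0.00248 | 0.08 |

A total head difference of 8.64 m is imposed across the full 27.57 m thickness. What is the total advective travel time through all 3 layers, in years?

2.17

With flow normal to the layers, continuity requires the same specific discharge q through every layer.
Σ(b_i/K_i) = 13.8/0.739 + 9.96/611 + 3.81/0.00248 = 1555 d.
q = Δh / Σ(b_i/K_i) = 8.64 / 1555 = 0.005556 m/day.
In each layer the seepage velocity is v_i = q/n_i, so the layer transit time is t_i = b_i·n_i / q:
  layer 1 (fractured sandstone): t_1 = 13.8 × 0.08 / 0.005556 = 198.7 d
  layer 2 (clean gravel): t_2 = 9.96 × 0.30 / 0.005556 = 537.8 d
  layer 3 (sandy clay): t_3 = 3.81 × 0.08 / 0.005556 = 54.86 d
Total t = Σ t_i = 791.3 days = 2.166 years.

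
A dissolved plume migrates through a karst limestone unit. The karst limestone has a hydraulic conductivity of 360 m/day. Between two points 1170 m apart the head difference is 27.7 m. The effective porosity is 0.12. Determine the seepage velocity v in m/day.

Hydraulic gradient i = Δh / L = 27.7 / 1170 = 0.02368.
Darcy flux q = K · i = 360.0 × 0.02368 = 8.523 m/day.
Seepage velocity v = q / n_e = 8.523 / 0.12 = 71.03 m/day.

71.0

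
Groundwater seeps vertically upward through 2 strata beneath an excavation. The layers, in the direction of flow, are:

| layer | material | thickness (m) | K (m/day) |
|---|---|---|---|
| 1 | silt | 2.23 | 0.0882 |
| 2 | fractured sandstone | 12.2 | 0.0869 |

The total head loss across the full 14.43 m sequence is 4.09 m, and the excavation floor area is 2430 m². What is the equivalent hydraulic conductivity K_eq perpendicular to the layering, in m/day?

Flow is perpendicular to layering, so the layers act in series and the equivalent K is the thickness-weighted harmonic mean.
Total thickness L = 2.23 + 12.2 = 14.43 m.
Σ(b_i/K_i) = 2.23/0.0882 + 12.2/0.0869 = 165.7 d.
K_eq = L / Σ(b_i/K_i) = 14.43 / 165.7 = 0.08710 m/day.

0.0871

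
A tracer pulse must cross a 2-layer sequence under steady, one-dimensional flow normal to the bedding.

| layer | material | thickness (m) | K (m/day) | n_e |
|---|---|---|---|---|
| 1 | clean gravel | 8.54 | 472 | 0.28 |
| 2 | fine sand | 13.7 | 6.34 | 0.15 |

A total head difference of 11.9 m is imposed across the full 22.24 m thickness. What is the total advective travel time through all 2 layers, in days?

0.814

With flow normal to the layers, continuity requires the same specific discharge q through every layer.
Σ(b_i/K_i) = 8.54/472 + 13.7/6.34 = 2.179 d.
q = Δh / Σ(b_i/K_i) = 11.9 / 2.179 = 5.461 m/day.
In each layer the seepage velocity is v_i = q/n_i, so the layer transit time is t_i = b_i·n_i / q:
  layer 1 (clean gravel): t_1 = 8.54 × 0.28 / 5.461 = 0.4378 d
  layer 2 (fine sand): t_2 = 13.7 × 0.15 / 5.461 = 0.3763 d
Total t = Σ t_i = 0.8141 days.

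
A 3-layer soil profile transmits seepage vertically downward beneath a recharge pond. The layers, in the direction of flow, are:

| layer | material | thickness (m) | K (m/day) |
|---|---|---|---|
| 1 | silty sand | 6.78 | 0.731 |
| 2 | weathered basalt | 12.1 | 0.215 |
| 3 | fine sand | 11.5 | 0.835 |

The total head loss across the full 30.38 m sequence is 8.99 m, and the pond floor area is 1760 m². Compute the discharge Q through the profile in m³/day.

Flow is perpendicular to layering, so the layers act in series and the equivalent K is the thickness-weighted harmonic mean.
Total thickness L = 6.78 + 12.1 + 11.5 = 30.38 m.
Σ(b_i/K_i) = 6.78/0.731 + 12.1/0.215 + 11.5/0.835 = 79.33 d.
K_eq = L / Σ(b_i/K_i) = 30.38 / 79.33 = 0.3830 m/day.
Q = K_eq · A · (Δh/L) = 0.3830 × 1760 × (8.99/30.38) = 199.5 m³/day.

199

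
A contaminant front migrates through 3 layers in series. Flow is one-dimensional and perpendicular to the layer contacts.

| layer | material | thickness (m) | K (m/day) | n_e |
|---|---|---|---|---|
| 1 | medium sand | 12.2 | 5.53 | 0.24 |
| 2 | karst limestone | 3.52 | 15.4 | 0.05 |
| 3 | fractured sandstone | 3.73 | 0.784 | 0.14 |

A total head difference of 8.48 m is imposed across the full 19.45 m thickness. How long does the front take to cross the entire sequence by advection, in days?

With flow normal to the layers, continuity requires the same specific discharge q through every layer.
Σ(b_i/K_i) = 12.2/5.53 + 3.52/15.4 + 3.73/0.784 = 7.192 d.
q = Δh / Σ(b_i/K_i) = 8.48 / 7.192 = 1.179 m/day.
In each layer the seepage velocity is v_i = q/n_i, so the layer transit time is t_i = b_i·n_i / q:
  layer 1 (medium sand): t_1 = 12.2 × 0.24 / 1.179 = 2.483 d
  layer 2 (karst limestone): t_2 = 3.52 × 0.05 / 1.179 = 0.1493 d
  layer 3 (fractured sandstone): t_3 = 3.73 × 0.14 / 1.179 = 0.4429 d
Total t = Σ t_i = 3.076 days.

3.08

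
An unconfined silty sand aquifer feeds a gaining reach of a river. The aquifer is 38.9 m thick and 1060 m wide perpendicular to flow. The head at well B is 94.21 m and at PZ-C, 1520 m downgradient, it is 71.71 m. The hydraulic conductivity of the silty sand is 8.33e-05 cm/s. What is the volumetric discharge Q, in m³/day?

43.9

Convert K: 8.33e-05 cm/s × 864 = 0.07197 m/day.
Cross-sectional area A = 1060 × 38.9 = 41234 m².
Hydraulic gradient i = (94.21 − 71.71) / 1520 = 22.5 / 1520 = 0.01480.
Darcy's law: Q = K · A · i = 0.07197 × 41234 × 0.01480 = 43.93 m³/day.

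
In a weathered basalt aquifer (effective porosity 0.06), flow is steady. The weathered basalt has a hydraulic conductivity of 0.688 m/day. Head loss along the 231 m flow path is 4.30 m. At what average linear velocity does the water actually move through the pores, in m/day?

Hydraulic gradient i = Δh / L = 4.30 / 231 = 0.01861.
Darcy flux q = K · i = 0.6880 × 0.01861 = 0.01281 m/day.
Seepage velocity v = q / n_e = 0.01281 / 0.06 = 0.2134 m/day.

0.213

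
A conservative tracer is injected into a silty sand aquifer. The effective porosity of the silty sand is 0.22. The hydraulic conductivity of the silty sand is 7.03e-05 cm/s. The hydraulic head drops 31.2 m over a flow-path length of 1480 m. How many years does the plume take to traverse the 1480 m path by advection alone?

Convert K: 7.03e-05 cm/s × 864 = 0.06074 m/day.
Hydraulic gradient i = Δh / L = 31.2 / 1480 = 0.02108.
Darcy flux q = K · i = 0.06074 × 0.02108 = 0.001280 m/day.
Seepage velocity v = q / n_e = 0.001280 / 0.22 = 0.005820 m/day.
Travel time t = L / v = 1480 / 0.005820 = 2.543e+05 days = 696.2 years.

696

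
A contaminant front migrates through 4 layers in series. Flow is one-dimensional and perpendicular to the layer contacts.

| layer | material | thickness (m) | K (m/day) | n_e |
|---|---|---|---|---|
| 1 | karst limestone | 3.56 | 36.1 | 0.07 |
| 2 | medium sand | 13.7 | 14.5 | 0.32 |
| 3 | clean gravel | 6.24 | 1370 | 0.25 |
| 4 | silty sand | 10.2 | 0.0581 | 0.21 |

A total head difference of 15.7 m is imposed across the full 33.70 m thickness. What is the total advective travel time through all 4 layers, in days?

93.8

With flow normal to the layers, continuity requires the same specific discharge q through every layer.
Σ(b_i/K_i) = 3.56/36.1 + 13.7/14.5 + 6.24/1370 + 10.2/0.0581 = 176.6 d.
q = Δh / Σ(b_i/K_i) = 15.7 / 176.6 = 0.08890 m/day.
In each layer the seepage velocity is v_i = q/n_i, so the layer transit time is t_i = b_i·n_i / q:
  layer 1 (karst limestone): t_1 = 3.56 × 0.07 / 0.08890 = 2.803 d
  layer 2 (medium sand): t_2 = 13.7 × 0.32 / 0.08890 = 49.32 d
  layer 3 (clean gravel): t_3 = 6.24 × 0.25 / 0.08890 = 17.55 d
  layer 4 (silty sand): t_4 = 10.2 × 0.21 / 0.08890 = 24.10 d
Total t = Σ t_i = 93.76 days.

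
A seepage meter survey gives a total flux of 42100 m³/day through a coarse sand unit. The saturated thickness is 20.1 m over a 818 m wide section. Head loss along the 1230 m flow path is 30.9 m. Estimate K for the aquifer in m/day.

102

Cross-sectional area A = 818 × 20.1 = 16442 m².
Hydraulic gradient i = Δh / L = 30.9 / 1230 = 0.02512.
From Q = K·A·i, K = Q / (A·i) = 42100 / (16442 × 0.02512) = 101.9 m/day.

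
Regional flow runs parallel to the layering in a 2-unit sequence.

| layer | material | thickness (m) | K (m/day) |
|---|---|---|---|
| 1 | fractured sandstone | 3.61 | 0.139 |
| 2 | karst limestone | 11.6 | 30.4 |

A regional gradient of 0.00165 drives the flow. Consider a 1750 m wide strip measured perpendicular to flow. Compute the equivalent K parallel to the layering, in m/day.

23.2

Flow is parallel to layering, so each bed carries its own Darcy discharge and the transmissivities add.
Σ(K_i·b_i) = 0.139×3.61 + 30.4×11.6 = 353.1 m²/day.
Total thickness b = 15.21 m, so K_eq = Σ(K_i·b_i)/b = 23.22 m/day.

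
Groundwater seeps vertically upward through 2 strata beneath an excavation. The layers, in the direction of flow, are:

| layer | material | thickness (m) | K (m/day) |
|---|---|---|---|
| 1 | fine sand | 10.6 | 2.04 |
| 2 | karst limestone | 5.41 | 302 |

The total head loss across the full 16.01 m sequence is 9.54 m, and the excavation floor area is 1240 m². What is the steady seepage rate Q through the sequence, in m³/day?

Flow is perpendicular to layering, so the layers act in series and the equivalent K is the thickness-weighted harmonic mean.
Total thickness L = 10.6 + 5.41 = 16.01 m.
Σ(b_i/K_i) = 10.6/2.04 + 5.41/302 = 5.214 d.
K_eq = L / Σ(b_i/K_i) = 16.01 / 5.214 = 3.071 m/day.
Q = K_eq · A · (Δh/L) = 3.071 × 1240 × (9.54/16.01) = 2269 m³/day.

2270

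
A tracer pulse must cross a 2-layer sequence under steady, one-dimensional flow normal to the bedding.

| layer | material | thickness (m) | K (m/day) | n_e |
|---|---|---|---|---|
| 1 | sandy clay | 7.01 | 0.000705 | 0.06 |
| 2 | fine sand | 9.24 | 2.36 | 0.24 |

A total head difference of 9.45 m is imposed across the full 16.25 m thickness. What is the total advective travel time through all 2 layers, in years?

7.60

With flow normal to the layers, continuity requires the same specific discharge q through every layer.
Σ(b_i/K_i) = 7.01/0.000705 + 9.24/2.36 = 9947 d.
q = Δh / Σ(b_i/K_i) = 9.45 / 9947 = 0.0009500 m/day.
In each layer the seepage velocity is v_i = q/n_i, so the layer transit time is t_i = b_i·n_i / q:
  layer 1 (sandy clay): t_1 = 7.01 × 0.06 / 0.0009500 = 442.7 d
  layer 2 (fine sand): t_2 = 9.24 × 0.24 / 0.0009500 = 2334 d
Total t = Σ t_i = 2777 days = 7.603 years.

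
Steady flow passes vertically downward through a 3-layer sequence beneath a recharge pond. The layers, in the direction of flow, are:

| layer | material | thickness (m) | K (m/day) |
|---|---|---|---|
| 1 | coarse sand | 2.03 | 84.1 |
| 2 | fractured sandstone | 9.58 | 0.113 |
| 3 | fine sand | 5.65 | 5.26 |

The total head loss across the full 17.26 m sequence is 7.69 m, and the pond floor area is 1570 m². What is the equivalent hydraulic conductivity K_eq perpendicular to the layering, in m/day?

Flow is perpendicular to layering, so the layers act in series and the equivalent K is the thickness-weighted harmonic mean.
Total thickness L = 2.03 + 9.58 + 5.65 = 17.26 m.
Σ(b_i/K_i) = 2.03/84.1 + 9.58/0.113 + 5.65/5.26 = 85.88 d.
K_eq = L / Σ(b_i/K_i) = 17.26 / 85.88 = 0.2010 m/day.

0.201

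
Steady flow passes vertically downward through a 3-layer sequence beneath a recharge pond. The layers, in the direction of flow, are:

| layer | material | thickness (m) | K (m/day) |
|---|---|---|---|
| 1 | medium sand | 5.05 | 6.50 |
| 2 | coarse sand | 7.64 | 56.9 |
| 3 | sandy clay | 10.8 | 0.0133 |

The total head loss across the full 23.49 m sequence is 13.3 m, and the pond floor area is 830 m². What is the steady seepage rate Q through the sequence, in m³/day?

13.6

Flow is perpendicular to layering, so the layers act in series and the equivalent K is the thickness-weighted harmonic mean.
Total thickness L = 5.05 + 7.64 + 10.8 = 23.49 m.
Σ(b_i/K_i) = 5.05/6.50 + 7.64/56.9 + 10.8/0.0133 = 812.9 d.
K_eq = L / Σ(b_i/K_i) = 23.49 / 812.9 = 0.02890 m/day.
Q = K_eq · A · (Δh/L) = 0.02890 × 830 × (13.3/23.49) = 13.58 m³/day.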